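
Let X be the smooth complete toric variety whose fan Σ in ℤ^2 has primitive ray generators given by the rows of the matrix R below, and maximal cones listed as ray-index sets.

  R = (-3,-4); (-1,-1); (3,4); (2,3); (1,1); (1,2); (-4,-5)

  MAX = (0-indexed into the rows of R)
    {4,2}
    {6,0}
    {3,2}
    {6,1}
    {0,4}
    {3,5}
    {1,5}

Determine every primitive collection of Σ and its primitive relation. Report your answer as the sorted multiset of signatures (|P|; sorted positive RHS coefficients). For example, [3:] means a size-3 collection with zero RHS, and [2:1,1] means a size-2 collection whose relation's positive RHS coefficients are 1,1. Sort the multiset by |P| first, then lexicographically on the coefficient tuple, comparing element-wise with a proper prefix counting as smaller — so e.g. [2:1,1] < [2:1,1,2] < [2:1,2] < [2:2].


14 minimal non-faces of Δ(Σ) (on 7 rays):

  P = {0,2}:  v_{0} + v_{2} = 0  →  sig = [2:]
  P = {1,4}:  v_{1} + v_{4} = 0  →  sig = [2:]
  P = {0,1}:  v_{0} + v_{1} = v_{6}  →  sig = [2:1]
  P = {0,3}:  v_{0} + v_{3} = v_{1}  →  sig = [2:1]
  P = {1,2}:  v_{1} + v_{2} = v_{3}  →  sig = [2:1]
  P = {1,3}:  v_{1} + v_{3} = v_{5}  →  sig = [2:1]
  P = {2,6}:  v_{2} + v_{6} = v_{1}  →  sig = [2:1]
  P = {3,4}:  v_{3} + v_{4} = v_{2}  →  sig = [2:1]
  P = {4,5}:  v_{4} + v_{5} = v_{3}  →  sig = [2:1]
  P = {4,6}:  v_{4} + v_{6} = v_{0}  →  sig = [2:1]
  P = {0,5}:  v_{0} + v_{5} = 2·v_{1}  →  sig = [2:2]
  P = {2,5}:  v_{2} + v_{5} = 2·v_{3}  →  sig = [2:2]
  P = {3,6}:  v_{3} + v_{6} = 2·v_{1}  →  sig = [2:2]
  P = {5,6}:  v_{5} + v_{6} = 3·v_{1}  →  sig = [2:3]

Hence PRS(X_Σ) =
{ [2:] ×2,  [2:1] ×8,  [2:2] ×3,  [2:3] }


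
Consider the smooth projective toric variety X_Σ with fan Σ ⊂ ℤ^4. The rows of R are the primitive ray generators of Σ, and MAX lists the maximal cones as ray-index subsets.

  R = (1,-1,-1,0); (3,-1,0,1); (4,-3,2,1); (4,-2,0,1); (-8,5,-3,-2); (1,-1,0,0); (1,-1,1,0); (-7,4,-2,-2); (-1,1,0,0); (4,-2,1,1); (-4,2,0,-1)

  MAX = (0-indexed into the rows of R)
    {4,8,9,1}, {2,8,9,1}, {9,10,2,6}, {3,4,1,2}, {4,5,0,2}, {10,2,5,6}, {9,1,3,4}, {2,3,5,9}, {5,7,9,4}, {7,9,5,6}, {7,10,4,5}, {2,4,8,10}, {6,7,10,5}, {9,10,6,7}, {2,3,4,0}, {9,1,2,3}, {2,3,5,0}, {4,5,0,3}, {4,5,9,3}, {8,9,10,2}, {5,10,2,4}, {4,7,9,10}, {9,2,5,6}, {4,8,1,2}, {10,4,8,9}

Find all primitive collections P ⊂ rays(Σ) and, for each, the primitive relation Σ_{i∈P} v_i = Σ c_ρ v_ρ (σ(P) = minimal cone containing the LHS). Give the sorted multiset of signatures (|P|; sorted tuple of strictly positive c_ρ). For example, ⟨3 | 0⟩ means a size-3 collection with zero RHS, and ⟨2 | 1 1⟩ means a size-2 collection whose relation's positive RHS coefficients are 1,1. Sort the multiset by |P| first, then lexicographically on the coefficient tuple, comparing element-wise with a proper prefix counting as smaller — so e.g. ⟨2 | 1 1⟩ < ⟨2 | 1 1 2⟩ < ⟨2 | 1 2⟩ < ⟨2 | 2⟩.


22 collections generate NE(X_Σ); each relation:

  P={3,10}:  v_{3} + v_{10} = 0  →  sig = ⟨2 | 0⟩
  P={5,8}:  v_{5} + v_{8} = 0  →  sig = ⟨2 | 0⟩
  P={1,5}:  v_{1} + v_{5} = v_{3}  →  sig = ⟨2 | 1⟩
  P={1,6}:  v_{1} + v_{6} = v_{9}  →  sig = ⟨2 | 1⟩
  P={1,10}:  v_{1} + v_{10} = v_{8}  →  sig = ⟨2 | 1⟩
  P={3,8}:  v_{3} + v_{8} = v_{1}  →  sig = ⟨2 | 1⟩
  P={4,6}:  v_{4} + v_{6} = v_{7}  →  sig = ⟨2 | 1⟩
  P={0,9}:  v_{0} + v_{9} = v_{3} + v_{5}  →  sig = ⟨2 | 1 1⟩
  P={1,7}:  v_{1} + v_{7} = v_{4} + v_{9}  →  sig = ⟨2 | 1 1⟩
  P={2,7}:  v_{2} + v_{7} = v_{5} + v_{10}  →  sig = ⟨2 | 1 1⟩
  P={3,6}:  v_{3} + v_{6} = v_{5} + v_{9}  →  sig = ⟨2 | 1 1⟩
  P={6,8}:  v_{6} + v_{8} = v_{9} + v_{10}  →  sig = ⟨2 | 1 1⟩
  P={0,8}:  v_{0} + v_{8} = v_{2} + v_{3} + v_{4}  →  sig = ⟨2 | 1 1 1⟩
  P={0,10}:  v_{0} + v_{10} = v_{2} + v_{4} + v_{5}  →  sig = ⟨2 | 1 1 1⟩
  P={3,7}:  v_{3} + v_{7} = v_{4} + v_{5} + v_{9}  →  sig = ⟨2 | 1 1 1⟩
  P={7,8}:  v_{7} + v_{8} = v_{4} + v_{9} + v_{10}  →  sig = ⟨2 | 1 1 1⟩
  P={0,1}:  v_{0} + v_{1} = v_{2} + 2·v_{3} + v_{4}  →  sig = ⟨2 | 1 1 2⟩
  P={0,7}:  v_{0} + v_{7} = v_{4} + 2·v_{5}  →  sig = ⟨2 | 1 2⟩
  P={0,6}:  v_{0} + v_{6} = 2·v_{5}  →  sig = ⟨2 | 2⟩
  P={2,4,9}:  v_{2} + v_{4} + v_{9} = 0  →  sig = ⟨3 | 0⟩
  P={5,9,10}:  v_{5} + v_{9} + v_{10} = v_{6}  →  sig = ⟨3 | 1⟩
  P={2,3,4,5}:  v_{2} + v_{3} + v_{4} + v_{5} = v_{0}  →  sig = ⟨4 | 1⟩

Signatures (|P|; sorted positive RHS coefficients), sorted:
    |P|=2: 19 collections, coeffs (), (), (1), (1), (1), (1), (1), (1,1), (1,1), (1,1), (1,1), (1,1), (1,1,1), (1,1,1), (1,1,1), (1,1,1), (1,1,2), (1,2), (2)
    |P|=3: 2 collections, coeffs (), (1)
    |P|=4: 1 collection, coeffs (1)


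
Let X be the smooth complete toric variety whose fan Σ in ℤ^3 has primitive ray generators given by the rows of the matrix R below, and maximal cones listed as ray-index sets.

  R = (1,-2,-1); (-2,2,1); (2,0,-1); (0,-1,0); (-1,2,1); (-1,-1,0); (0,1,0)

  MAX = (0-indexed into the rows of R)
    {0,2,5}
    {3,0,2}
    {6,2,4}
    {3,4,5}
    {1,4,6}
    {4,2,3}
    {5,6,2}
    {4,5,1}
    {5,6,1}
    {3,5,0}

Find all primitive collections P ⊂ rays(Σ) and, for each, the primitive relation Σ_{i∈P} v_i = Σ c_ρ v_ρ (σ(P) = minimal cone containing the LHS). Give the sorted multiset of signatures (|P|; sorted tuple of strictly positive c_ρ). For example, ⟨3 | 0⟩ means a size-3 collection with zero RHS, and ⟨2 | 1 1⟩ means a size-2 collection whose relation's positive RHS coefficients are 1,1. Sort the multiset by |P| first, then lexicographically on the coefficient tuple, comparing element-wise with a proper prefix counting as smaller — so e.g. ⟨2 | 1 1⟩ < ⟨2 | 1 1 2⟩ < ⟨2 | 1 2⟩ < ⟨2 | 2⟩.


9 minimal non-faces of Δ(Σ) (on 7 rays):

  • {0,4}:  v_{0} + v_{4} = 0  ⟹  sig = ⟨2 | 0⟩
  • {3,6}:  v_{3} + v_{6} = 0  ⟹  sig = ⟨2 | 0⟩
  • {0,1}:  v_{0} + v_{1} = v_{5} + v_{6}  ⟹  sig = ⟨2 | 1 1⟩
  • {0,6}:  v_{0} + v_{6} = v_{2} + v_{5}  ⟹  sig = ⟨2 | 1 1⟩
  • {1,3}:  v_{1} + v_{3} = v_{4} + v_{5}  ⟹  sig = ⟨2 | 1 1⟩
  • {1,2}:  v_{1} + v_{2} = 2·v_{6}  ⟹  sig = ⟨2 | 2⟩
  • {2,3,5}:  v_{2} + v_{3} + v_{5} = v_{0}  ⟹  sig = ⟨3 | 1⟩
  • {2,4,5}:  v_{2} + v_{4} + v_{5} = v_{6}  ⟹  sig = ⟨3 | 1⟩
  • {4,5,6}:  v_{4} + v_{5} + v_{6} = v_{1}  ⟹  sig = ⟨3 | 1⟩

Hence PRS(X_Σ) =
[⟨2 | 0⟩, ⟨2 | 0⟩, ⟨2 | 1 1⟩, ⟨2 | 1 1⟩, ⟨2 | 1 1⟩, ⟨2 | 2⟩, ⟨3 | 1⟩, ⟨3 | 1⟩, ⟨3 | 1⟩]


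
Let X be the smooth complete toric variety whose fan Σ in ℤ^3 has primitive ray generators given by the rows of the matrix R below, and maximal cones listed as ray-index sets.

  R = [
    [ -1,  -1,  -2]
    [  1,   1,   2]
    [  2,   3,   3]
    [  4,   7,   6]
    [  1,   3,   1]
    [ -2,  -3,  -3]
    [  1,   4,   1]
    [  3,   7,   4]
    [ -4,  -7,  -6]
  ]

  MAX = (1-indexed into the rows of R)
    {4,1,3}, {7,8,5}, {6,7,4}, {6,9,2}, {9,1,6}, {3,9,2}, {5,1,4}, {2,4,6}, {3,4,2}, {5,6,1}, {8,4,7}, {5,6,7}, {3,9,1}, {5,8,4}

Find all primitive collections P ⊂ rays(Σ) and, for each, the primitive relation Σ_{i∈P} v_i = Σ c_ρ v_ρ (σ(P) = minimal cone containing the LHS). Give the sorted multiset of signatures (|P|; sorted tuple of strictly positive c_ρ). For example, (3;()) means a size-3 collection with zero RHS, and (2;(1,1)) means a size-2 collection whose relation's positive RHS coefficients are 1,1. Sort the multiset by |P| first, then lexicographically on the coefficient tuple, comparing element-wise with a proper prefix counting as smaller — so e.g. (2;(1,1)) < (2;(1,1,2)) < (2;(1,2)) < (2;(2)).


18 minimal non-faces of Δ(Σ) (on 9 rays):

  • {1,2}:  v_{1} + v_{2} = 0  ⇒ sig = (2;())
  • {3,6}:  v_{3} + v_{6} = 0  ⇒ sig = (2;())
  • {4,9}:  v_{4} + v_{9} = 0  ⇒ sig = (2;())
  • {3,7}:  v_{3} + v_{7} = v_{8}  ⇒ sig = (2;(1))
  • {6,8}:  v_{6} + v_{8} = v_{7}  ⇒ sig = (2;(1))
  • {2,5}:  v_{2} + v_{5} = v_{4} + v_{6}  ⇒ sig = (2;(1,1))
  • {3,5}:  v_{3} + v_{5} = v_{1} + v_{4}  ⇒ sig = (2;(1,1))
  • {3,8}:  v_{3} + v_{8} = v_{4} + v_{5}  ⇒ sig = (2;(1,1))
  • {5,9}:  v_{5} + v_{9} = v_{1} + v_{6}  ⇒ sig = (2;(1,1))
  • {8,9}:  v_{8} + v_{9} = v_{5} + v_{6}  ⇒ sig = (2;(1,1))
  • {1,7}:  v_{1} + v_{7} = 2·v_{5} + v_{6}  ⇒ sig = (2;(1,2))
  • {7,9}:  v_{7} + v_{9} = v_{5} + 2·v_{6}  ⇒ sig = (2;(1,2))
  • {1,8}:  v_{1} + v_{8} = 2·v_{5}  ⇒ sig = (2;(2))
  • {2,8}:  v_{2} + v_{8} = 2·v_{4} + 2·v_{6}  ⇒ sig = (2;(2,2))
  • {2,7}:  v_{2} + v_{7} = 2·v_{4} + 3·v_{6}  ⇒ sig = (2;(2,3))
  • {1,4,6}:  v_{1} + v_{4} + v_{6} = v_{5}  ⇒ sig = (3;(1))
  • {4,5,6}:  v_{4} + v_{5} + v_{6} = v_{8}  ⇒ sig = (3;(1))
  • {4,5,7}:  v_{4} + v_{5} + v_{7} = 2·v_{8}  ⇒ sig = (3;(2))

Signatures (|P|; sorted positive RHS coefficients), sorted:
[(2;()), (2;()), (2;()), (2;(1)), (2;(1)), (2;(1,1)), (2;(1,1)), (2;(1,1)), (2;(1,1)), (2;(1,1)), (2;(1,2)), (2;(1,2)), (2;(2)), (2;(2,2)), (2;(2,3)), (3;(1)), (3;(1)), (3;(2))]


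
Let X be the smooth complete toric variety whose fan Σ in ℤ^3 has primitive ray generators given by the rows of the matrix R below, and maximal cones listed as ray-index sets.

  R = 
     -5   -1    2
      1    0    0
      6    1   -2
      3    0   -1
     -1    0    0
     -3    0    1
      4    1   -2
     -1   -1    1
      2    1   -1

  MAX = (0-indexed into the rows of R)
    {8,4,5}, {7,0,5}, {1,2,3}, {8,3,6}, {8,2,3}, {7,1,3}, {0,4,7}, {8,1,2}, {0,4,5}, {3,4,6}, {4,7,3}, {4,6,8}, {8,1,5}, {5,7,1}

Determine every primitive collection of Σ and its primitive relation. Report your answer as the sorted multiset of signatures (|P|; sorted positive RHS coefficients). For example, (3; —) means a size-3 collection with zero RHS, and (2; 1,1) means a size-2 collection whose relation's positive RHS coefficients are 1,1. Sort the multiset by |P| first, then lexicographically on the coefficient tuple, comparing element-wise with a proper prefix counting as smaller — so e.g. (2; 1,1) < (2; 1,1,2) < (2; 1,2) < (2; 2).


18 collections generate NE(X_Σ); each relation:

  P = {1,4}:  v_{1} + v_{4} = 0 ; sig = (2; —)
  P = {3,5}:  v_{3} + v_{5} = 0 ; sig = (2; —)
  P = {0,2}:  v_{0} + v_{2} = v_{1} ; sig = (2; 1)
  P = {0,6}:  v_{0} + v_{6} = v_{4} ; sig = (2; 1)
  P = {0,8}:  v_{0} + v_{8} = v_{5} ; sig = (2; 1)
  P = {6,7}:  v_{6} + v_{7} = v_{3} ; sig = (2; 1)
  P = {7,8}:  v_{7} + v_{8} = v_{1} ; sig = (2; 1)
  P = {0,1}:  v_{0} + v_{1} = v_{5} + v_{7} ; sig = (2; 1,1)
  P = {0,3}:  v_{0} + v_{3} = v_{4} + v_{7} ; sig = (2; 1,1)
  P = {1,6}:  v_{1} + v_{6} = v_{3} + v_{8} ; sig = (2; 1,1)
  P = {2,4}:  v_{2} + v_{4} = v_{3} + v_{8} ; sig = (2; 1,1)
  P = {2,5}:  v_{2} + v_{5} = v_{1} + v_{8} ; sig = (2; 1,1)
  P = {5,6}:  v_{5} + v_{6} = v_{4} + v_{8} ; sig = (2; 1,1)
  P = {2,7}:  v_{2} + v_{7} = 2·v_{1} + v_{3} ; sig = (2; 1,2)
  P = {2,6}:  v_{2} + v_{6} = 2·v_{3} + 2·v_{8} ; sig = (2; 2,2)
  P = {1,3,8}:  v_{1} + v_{3} + v_{8} = v_{2} ; sig = (3; 1)
  P = {3,4,8}:  v_{3} + v_{4} + v_{8} = v_{6} ; sig = (3; 1)
  P = {4,5,7}:  v_{4} + v_{5} + v_{7} = v_{0} ; sig = (3; 1)

Sorted signature multiset PRS(X):
[(2; —), (2; —), (2; 1), (2; 1), (2; 1), (2; 1), (2; 1), (2; 1,1), (2; 1,1), (2; 1,1), (2; 1,1), (2; 1,1), (2; 1,1), (2; 1,2), (2; 2,2), (3; 1), (3; 1), (3; 1)]


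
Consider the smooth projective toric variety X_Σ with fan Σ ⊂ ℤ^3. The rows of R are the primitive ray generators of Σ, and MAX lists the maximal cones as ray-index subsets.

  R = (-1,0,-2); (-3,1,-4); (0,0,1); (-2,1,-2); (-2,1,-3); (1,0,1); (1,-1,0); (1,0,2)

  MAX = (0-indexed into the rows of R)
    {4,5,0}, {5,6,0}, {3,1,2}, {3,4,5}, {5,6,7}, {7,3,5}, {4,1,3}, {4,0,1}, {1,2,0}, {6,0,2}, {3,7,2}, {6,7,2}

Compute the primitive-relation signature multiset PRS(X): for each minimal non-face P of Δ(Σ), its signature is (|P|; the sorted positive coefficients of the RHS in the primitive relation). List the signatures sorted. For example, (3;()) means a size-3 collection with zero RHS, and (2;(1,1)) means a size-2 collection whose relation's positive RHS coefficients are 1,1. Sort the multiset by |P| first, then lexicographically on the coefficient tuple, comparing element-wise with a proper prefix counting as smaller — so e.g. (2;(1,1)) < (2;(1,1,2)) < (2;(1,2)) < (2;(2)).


10 collections generate NE(X_Σ); each relation:

  • {0,7}:  v_{0} + v_{7} = 0  →  sig = (2;())
  • {0,3}:  v_{0} + v_{3} = v_{1}  →  sig = (2;(1))
  • {1,5}:  v_{1} + v_{5} = v_{4}  →  sig = (2;(1))
  • {1,7}:  v_{1} + v_{7} = v_{3}  →  sig = (2;(1))
  • {2,4}:  v_{2} + v_{4} = v_{3}  →  sig = (2;(1))
  • {2,5}:  v_{2} + v_{5} = v_{7}  →  sig = (2;(1))
  • {3,6}:  v_{3} + v_{6} = v_{0}  →  sig = (2;(1))
  • {4,7}:  v_{4} + v_{7} = v_{3} + v_{5}  →  sig = (2;(1,1))
  • {4,6}:  v_{4} + v_{6} = 2·v_{0} + v_{5}  →  sig = (2;(1,2))
  • {1,6}:  v_{1} + v_{6} = 2·v_{0}  →  sig = (2;(2))

so the primitive-relation signature multiset is
[(2;()), (2;(1)), (2;(1)), (2;(1)), (2;(1)), (2;(1)), (2;(1)), (2;(1,1)), (2;(1,2)), (2;(2))]


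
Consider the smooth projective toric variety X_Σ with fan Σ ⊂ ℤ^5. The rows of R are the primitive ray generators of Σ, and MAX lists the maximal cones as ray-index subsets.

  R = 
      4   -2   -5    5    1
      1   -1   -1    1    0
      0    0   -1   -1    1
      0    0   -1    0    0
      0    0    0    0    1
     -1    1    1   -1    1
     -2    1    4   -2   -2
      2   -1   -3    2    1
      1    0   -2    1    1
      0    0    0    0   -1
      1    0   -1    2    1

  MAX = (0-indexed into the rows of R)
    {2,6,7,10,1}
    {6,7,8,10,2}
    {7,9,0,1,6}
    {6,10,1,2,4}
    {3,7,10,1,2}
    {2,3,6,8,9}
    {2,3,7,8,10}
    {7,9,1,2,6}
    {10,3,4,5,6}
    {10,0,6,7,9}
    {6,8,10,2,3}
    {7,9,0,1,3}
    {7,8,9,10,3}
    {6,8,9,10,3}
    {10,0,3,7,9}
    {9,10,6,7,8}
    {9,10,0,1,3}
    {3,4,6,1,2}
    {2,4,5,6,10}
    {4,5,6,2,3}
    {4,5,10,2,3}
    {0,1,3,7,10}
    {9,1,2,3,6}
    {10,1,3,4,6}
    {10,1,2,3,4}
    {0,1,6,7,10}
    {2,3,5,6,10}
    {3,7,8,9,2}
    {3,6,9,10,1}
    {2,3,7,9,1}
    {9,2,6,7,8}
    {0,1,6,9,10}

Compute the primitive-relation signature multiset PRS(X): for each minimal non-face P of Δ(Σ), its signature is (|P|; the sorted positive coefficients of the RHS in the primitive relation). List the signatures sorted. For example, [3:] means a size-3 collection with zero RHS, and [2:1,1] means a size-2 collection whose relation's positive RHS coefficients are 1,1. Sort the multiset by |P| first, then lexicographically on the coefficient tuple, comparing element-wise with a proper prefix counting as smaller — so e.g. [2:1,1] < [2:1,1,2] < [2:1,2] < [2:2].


Minimal non-faces — 18 found among 11 rays, 32 max cones:

  • {4,9}:  v_{4} + v_{9} = 0  ⇒ sig = [2:]
  • {1,5}:  v_{1} + v_{5} = v_{4}  ⇒ sig = [2:1]
  • {1,8}:  v_{1} + v_{8} = v_{7}  ⇒ sig = [2:1]
  • {0,5}:  v_{0} + v_{5} = v_{7} + v_{10}  ⇒ sig = [2:1,1]
  • {4,8}:  v_{4} + v_{8} = v_{2} + v_{10}  ⇒ sig = [2:1,1]
  • {5,7}:  v_{5} + v_{7} = v_{2} + v_{10}  ⇒ sig = [2:1,1]
  • {0,4}:  v_{0} + v_{4} = v_{1} + v_{7} + v_{10}  ⇒ sig = [2:1,1,1]
  • {4,7}:  v_{4} + v_{7} = v_{1} + v_{2} + v_{10}  ⇒ sig = [2:1,1,1]
  • {5,9}:  v_{5} + v_{9} = v_{2} + v_{3} + v_{6} + v_{10}  ⇒ sig = [2:1,1,1,1]
  • {0,8}:  v_{0} + v_{8} = 2·v_{7} + v_{9} + v_{10}  ⇒ sig = [2:1,1,2]
  • {5,8}:  v_{5} + v_{8} = 2·v_{2} + v_{3} + v_{6} + 2·v_{10}  ⇒ sig = [2:1,1,2,2]
  • {0,2}:  v_{0} + v_{2} = 2·v_{7}  ⇒ sig = [2:2]
  • {2,9,10}:  v_{2} + v_{9} + v_{10} = v_{8}  ⇒ sig = [3:1]
  • {3,6,7}:  v_{3} + v_{6} + v_{7} = v_{9}  ⇒ sig = [3:1]
  • {0,3,6}:  v_{0} + v_{3} + v_{6} = v_{1} + 2·v_{9} + v_{10}  ⇒ sig = [3:1,1,2]
  • {1,7,9,10}:  v_{1} + v_{7} + v_{9} + v_{10} = v_{0}  ⇒ sig = [4:1]
  • {1,2,3,6,10}:  v_{1} + v_{2} + v_{3} + v_{6} + v_{10} = 0  ⇒ sig = [5:]
  • {2,3,4,6,10}:  v_{2} + v_{3} + v_{4} + v_{6} + v_{10} = v_{5}  ⇒ sig = [5:1]

Sorted signature multiset PRS(X):
[[2:], [2:1], [2:1], [2:1,1], [2:1,1], [2:1,1], [2:1,1,1], [2:1,1,1], [2:1,1,1,1], [2:1,1,2], [2:1,1,2,2], [2:2], [3:1], [3:1], [3:1,1,2], [4:1], [5:], [5:1]]


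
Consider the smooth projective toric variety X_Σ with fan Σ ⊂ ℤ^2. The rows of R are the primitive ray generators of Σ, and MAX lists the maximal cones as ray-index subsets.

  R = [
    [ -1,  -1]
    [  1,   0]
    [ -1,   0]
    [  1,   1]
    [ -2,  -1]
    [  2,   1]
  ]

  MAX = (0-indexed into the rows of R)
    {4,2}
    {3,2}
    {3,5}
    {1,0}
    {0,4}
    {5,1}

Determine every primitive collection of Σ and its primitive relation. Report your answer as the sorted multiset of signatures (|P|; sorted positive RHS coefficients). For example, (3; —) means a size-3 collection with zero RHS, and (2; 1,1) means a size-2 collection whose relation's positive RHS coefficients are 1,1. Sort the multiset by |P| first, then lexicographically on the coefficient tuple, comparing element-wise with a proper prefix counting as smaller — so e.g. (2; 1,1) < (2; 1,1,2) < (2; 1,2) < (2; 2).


9 collections generate NE(X_Σ); each relation:

  P = {0,3}:  v_{0} + v_{3} = 0  ⇒ sig = (2; —)
  P = {1,2}:  v_{1} + v_{2} = 0  ⇒ sig = (2; —)
  P = {4,5}:  v_{4} + v_{5} = 0  ⇒ sig = (2; —)
  P = {0,2}:  v_{0} + v_{2} = v_{4}  ⇒ sig = (2; 1)
  P = {0,5}:  v_{0} + v_{5} = v_{1}  ⇒ sig = (2; 1)
  P = {1,3}:  v_{1} + v_{3} = v_{5}  ⇒ sig = (2; 1)
  P = {1,4}:  v_{1} + v_{4} = v_{0}  ⇒ sig = (2; 1)
  P = {2,5}:  v_{2} + v_{5} = v_{3}  ⇒ sig = (2; 1)
  P = {3,4}:  v_{3} + v_{4} = v_{2}  ⇒ sig = (2; 1)

so the primitive-relation signature multiset is
    (2; —)
    (2; —)
    (2; —)
    (2; 1)
    (2; 1)
    (2; 1)
    (2; 1)
    (2; 1)
    (2; 1)


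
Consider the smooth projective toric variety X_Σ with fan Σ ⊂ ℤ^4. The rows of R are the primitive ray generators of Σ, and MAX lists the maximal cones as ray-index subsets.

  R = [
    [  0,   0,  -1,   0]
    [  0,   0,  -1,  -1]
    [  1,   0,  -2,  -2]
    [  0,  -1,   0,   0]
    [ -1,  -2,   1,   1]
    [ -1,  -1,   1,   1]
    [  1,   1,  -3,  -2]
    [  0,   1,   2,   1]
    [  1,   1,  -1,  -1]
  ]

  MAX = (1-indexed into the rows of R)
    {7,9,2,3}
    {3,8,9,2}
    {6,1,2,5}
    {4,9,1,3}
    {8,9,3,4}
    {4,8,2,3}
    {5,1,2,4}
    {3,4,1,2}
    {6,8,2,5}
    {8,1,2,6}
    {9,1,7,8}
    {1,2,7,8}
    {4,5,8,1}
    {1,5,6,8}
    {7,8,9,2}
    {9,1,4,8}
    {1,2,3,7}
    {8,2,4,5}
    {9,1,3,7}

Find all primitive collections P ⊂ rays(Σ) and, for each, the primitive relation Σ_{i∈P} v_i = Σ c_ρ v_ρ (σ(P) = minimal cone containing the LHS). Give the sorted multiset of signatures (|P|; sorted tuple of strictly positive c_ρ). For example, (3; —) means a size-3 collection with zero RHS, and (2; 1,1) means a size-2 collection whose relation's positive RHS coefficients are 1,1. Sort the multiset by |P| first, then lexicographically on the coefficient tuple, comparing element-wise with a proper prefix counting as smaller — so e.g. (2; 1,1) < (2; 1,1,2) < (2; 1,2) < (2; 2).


The 14 primitive collections of Σ (r=9, n=4):

  P = {6,9}:  v_{6} + v_{9} = 0  →  sig = (2; —)
  P = {4,6}:  v_{4} + v_{6} = v_{5}  →  sig = (2; 1)
  P = {5,9}:  v_{5} + v_{9} = v_{4}  →  sig = (2; 1)
  P = {3,6}:  v_{3} + v_{6} = v_{2} + v_{4}  →  sig = (2; 1,1)
  P = {4,7}:  v_{4} + v_{7} = v_{1} + v_{3}  →  sig = (2; 1,1)
  P = {6,7}:  v_{6} + v_{7} = v_{1} + v_{2}  →  sig = (2; 1,1)
  P = {5,7}:  v_{5} + v_{7} = v_{1} + v_{2} + v_{4}  →  sig = (2; 1,1,1)
  P = {3,5}:  v_{3} + v_{5} = v_{2} + 2·v_{4}  →  sig = (2; 1,2)
  P = {1,2,9}:  v_{1} + v_{2} + v_{9} = v_{7}  →  sig = (3; 1)
  P = {1,3,8}:  v_{1} + v_{3} + v_{8} = v_{9}  →  sig = (3; 1)
  P = {2,4,9}:  v_{2} + v_{4} + v_{9} = v_{3}  →  sig = (3; 1)
  P = {3,7,8}:  v_{3} + v_{7} + v_{8} = v_{2} + 2·v_{9}  →  sig = (3; 1,2)
  P = {1,2,4,8}:  v_{1} + v_{2} + v_{4} + v_{8} = 0  →  sig = (4; —)
  P = {1,2,5,8}:  v_{1} + v_{2} + v_{5} + v_{8} = v_{6}  →  sig = (4; 1)

Hence PRS(X_Σ) =
    |P|=2: 8 collections, coeffs (), (1), (1), (1,1), (1,1), (1,1), (1,1,1), (1,2)
    |P|=3: 4 collections, coeffs (1), (1), (1), (1,2)
    |P|=4: 2 collections, coeffs (), (1)


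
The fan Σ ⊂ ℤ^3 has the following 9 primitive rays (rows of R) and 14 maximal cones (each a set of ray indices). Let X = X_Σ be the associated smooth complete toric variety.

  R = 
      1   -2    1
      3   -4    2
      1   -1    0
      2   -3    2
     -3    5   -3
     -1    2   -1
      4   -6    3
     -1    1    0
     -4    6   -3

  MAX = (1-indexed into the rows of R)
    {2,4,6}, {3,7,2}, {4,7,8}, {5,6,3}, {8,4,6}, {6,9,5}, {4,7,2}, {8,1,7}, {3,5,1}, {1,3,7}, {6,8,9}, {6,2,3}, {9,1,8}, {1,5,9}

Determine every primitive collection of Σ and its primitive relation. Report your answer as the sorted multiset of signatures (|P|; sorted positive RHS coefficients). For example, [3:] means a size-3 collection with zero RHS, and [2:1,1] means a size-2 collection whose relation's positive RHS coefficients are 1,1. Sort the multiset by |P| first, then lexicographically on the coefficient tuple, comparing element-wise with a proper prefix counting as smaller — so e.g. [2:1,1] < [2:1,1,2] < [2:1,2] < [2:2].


Σ has 15 primitive collections:

  P={1,6}:  v_{1} + v_{6} = 0  so sig = [2:]
  P={3,8}:  v_{3} + v_{8} = 0  so sig = [2:]
  P={7,9}:  v_{7} + v_{9} = 0  so sig = [2:]
  P={1,2}:  v_{1} + v_{2} = v_{7}  so sig = [2:1]
  P={2,8}:  v_{2} + v_{8} = v_{4}  so sig = [2:1]
  P={2,9}:  v_{2} + v_{9} = v_{6}  so sig = [2:1]
  P={3,4}:  v_{3} + v_{4} = v_{2}  so sig = [2:1]
  P={3,9}:  v_{3} + v_{9} = v_{5}  so sig = [2:1]
  P={4,5}:  v_{4} + v_{5} = v_{6}  so sig = [2:1]
  P={5,7}:  v_{5} + v_{7} = v_{3}  so sig = [2:1]
  P={5,8}:  v_{5} + v_{8} = v_{9}  so sig = [2:1]
  P={6,7}:  v_{6} + v_{7} = v_{2}  so sig = [2:1]
  P={1,4}:  v_{1} + v_{4} = v_{7} + v_{8}  so sig = [2:1,1]
  P={2,5}:  v_{2} + v_{5} = v_{3} + v_{6}  so sig = [2:1,1]
  P={4,9}:  v_{4} + v_{9} = v_{6} + v_{8}  so sig = [2:1,1]

so the primitive-relation signature multiset is
    |P|=2: 15 collections, coeffs (), (), (), (1), (1), (1), (1), (1), (1), (1), (1), (1), (1,1), (1,1), (1,1)


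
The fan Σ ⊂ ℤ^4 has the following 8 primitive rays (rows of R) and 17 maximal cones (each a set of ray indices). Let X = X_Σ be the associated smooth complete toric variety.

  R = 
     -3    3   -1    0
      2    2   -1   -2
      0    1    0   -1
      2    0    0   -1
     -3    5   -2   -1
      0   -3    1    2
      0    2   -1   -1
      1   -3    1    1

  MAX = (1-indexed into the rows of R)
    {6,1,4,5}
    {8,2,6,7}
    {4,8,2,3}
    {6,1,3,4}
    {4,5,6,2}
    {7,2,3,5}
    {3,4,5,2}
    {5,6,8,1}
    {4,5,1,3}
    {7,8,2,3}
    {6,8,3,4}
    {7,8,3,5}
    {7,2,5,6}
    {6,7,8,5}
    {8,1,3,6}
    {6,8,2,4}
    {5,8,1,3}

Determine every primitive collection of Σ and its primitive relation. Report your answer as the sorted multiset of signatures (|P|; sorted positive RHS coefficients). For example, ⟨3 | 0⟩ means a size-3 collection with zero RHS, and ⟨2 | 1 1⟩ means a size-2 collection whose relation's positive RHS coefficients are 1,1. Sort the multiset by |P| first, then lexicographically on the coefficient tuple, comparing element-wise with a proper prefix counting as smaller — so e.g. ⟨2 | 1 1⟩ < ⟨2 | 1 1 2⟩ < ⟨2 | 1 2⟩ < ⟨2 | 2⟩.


The 9 primitive collections of Σ (r=8, n=4):

  • {1,7}:  v_{1} + v_{7} = v_{5}  so sig = ⟨2 | 1⟩
  • {4,7}:  v_{4} + v_{7} = v_{2}  so sig = ⟨2 | 1⟩
  • {1,2}:  v_{1} + v_{2} = v_{4} + v_{5}  so sig = ⟨2 | 1 1⟩
  • {1,4,8}:  v_{1} + v_{4} + v_{8} = 0  so sig = ⟨3 | 0⟩
  • {3,6,7}:  v_{3} + v_{6} + v_{7} = 0  so sig = ⟨3 | 0⟩
  • {2,3,6}:  v_{2} + v_{3} + v_{6} = v_{4}  so sig = ⟨3 | 1⟩
  • {3,5,6}:  v_{3} + v_{5} + v_{6} = v_{1}  so sig = ⟨3 | 1⟩
  • {4,5,8}:  v_{4} + v_{5} + v_{8} = v_{7}  so sig = ⟨3 | 1⟩
  • {2,5,8}:  v_{2} + v_{5} + v_{8} = 2·v_{7}  so sig = ⟨3 | 2⟩

Hence PRS(X_Σ) =
    ⟨2 | 1⟩
    ⟨2 | 1⟩
    ⟨2 | 1 1⟩
    ⟨3 | 0⟩
    ⟨3 | 0⟩
    ⟨3 | 1⟩
    ⟨3 | 1⟩
    ⟨3 | 1⟩
    ⟨3 | 2⟩


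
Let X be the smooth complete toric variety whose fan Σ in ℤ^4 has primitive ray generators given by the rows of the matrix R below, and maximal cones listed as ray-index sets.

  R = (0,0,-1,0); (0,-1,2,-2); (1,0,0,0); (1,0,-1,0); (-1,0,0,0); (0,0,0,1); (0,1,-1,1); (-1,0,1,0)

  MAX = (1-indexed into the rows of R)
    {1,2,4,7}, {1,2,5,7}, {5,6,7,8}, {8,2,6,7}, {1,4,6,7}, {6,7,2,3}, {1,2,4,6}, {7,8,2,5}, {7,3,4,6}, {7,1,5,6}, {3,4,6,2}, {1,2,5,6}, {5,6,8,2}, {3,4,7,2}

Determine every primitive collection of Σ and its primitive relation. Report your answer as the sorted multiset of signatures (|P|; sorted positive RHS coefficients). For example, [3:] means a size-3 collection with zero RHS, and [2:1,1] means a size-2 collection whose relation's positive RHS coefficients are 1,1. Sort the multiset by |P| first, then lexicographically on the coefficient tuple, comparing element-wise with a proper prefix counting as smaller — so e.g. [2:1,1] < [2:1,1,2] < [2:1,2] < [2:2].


9 minimal non-faces of Δ(Σ) (on 8 rays):

  P={3,5}:  v_{3} + v_{5} = 0  so sig = [2:]
  P={4,8}:  v_{4} + v_{8} = 0  so sig = [2:]
  P={1,3}:  v_{1} + v_{3} = v_{4}  so sig = [2:1]
  P={1,8}:  v_{1} + v_{8} = v_{5}  so sig = [2:1]
  P={4,5}:  v_{4} + v_{5} = v_{1}  so sig = [2:1]
  P={3,8}:  v_{3} + v_{8} = v_{2} + v_{6} + v_{7}  so sig = [2:1,1,1]
  P={1,2,6,7}:  v_{1} + v_{2} + v_{6} + v_{7} = 0  so sig = [4:]
  P={2,4,6,7}:  v_{2} + v_{4} + v_{6} + v_{7} = v_{3}  so sig = [4:1]
  P={2,5,6,7}:  v_{2} + v_{5} + v_{6} + v_{7} = v_{8}  so sig = [4:1]

Sorted signature multiset PRS(X):
    |P|=2: 6 collections, coeffs (), (), (1), (1), (1), (1,1,1)
    |P|=4: 3 collections, coeffs (), (1), (1)


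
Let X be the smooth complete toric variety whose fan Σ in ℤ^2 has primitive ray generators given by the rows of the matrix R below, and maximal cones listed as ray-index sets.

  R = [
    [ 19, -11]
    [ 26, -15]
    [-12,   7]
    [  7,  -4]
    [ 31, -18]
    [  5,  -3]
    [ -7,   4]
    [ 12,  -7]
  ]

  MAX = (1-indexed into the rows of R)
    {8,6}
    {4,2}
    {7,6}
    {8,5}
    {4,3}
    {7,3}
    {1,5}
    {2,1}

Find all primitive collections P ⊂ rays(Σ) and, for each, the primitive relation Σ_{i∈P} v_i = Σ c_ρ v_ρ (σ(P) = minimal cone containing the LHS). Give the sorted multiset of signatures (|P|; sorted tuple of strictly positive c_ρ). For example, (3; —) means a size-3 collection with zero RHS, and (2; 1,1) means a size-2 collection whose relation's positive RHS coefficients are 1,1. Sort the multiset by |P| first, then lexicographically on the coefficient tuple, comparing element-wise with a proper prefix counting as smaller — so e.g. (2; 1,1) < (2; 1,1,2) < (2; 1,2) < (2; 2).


Primitive collections (20):

  P={3,8}:  v_{3} + v_{8} = 0  ⇒ sig = (2; —)
  P={4,7}:  v_{4} + v_{7} = 0  ⇒ sig = (2; —)
  P={1,3}:  v_{1} + v_{3} = v_{4}  ⇒ sig = (2; 1)
  P={1,4}:  v_{1} + v_{4} = v_{2}  ⇒ sig = (2; 1)
  P={1,7}:  v_{1} + v_{7} = v_{8}  ⇒ sig = (2; 1)
  P={1,8}:  v_{1} + v_{8} = v_{5}  ⇒ sig = (2; 1)
  P={2,6}:  v_{2} + v_{6} = v_{5}  ⇒ sig = (2; 1)
  P={2,7}:  v_{2} + v_{7} = v_{1}  ⇒ sig = (2; 1)
  P={3,5}:  v_{3} + v_{5} = v_{1}  ⇒ sig = (2; 1)
  P={3,6}:  v_{3} + v_{6} = v_{7}  ⇒ sig = (2; 1)
  P={4,6}:  v_{4} + v_{6} = v_{8}  ⇒ sig = (2; 1)
  P={4,8}:  v_{4} + v_{8} = v_{1}  ⇒ sig = (2; 1)
  P={7,8}:  v_{7} + v_{8} = v_{6}  ⇒ sig = (2; 1)
  P={1,6}:  v_{1} + v_{6} = 2·v_{8}  ⇒ sig = (2; 2)
  P={2,3}:  v_{2} + v_{3} = 2·v_{4}  ⇒ sig = (2; 2)
  P={2,8}:  v_{2} + v_{8} = 2·v_{1}  ⇒ sig = (2; 2)
  P={4,5}:  v_{4} + v_{5} = 2·v_{1}  ⇒ sig = (2; 2)
  P={5,7}:  v_{5} + v_{7} = 2·v_{8}  ⇒ sig = (2; 2)
  P={2,5}:  v_{2} + v_{5} = 3·v_{1}  ⇒ sig = (2; 3)
  P={5,6}:  v_{5} + v_{6} = 3·v_{8}  ⇒ sig = (2; 3)

Hence PRS(X_Σ) =
[(2; —), (2; —), (2; 1), (2; 1), (2; 1), (2; 1), (2; 1), (2; 1), (2; 1), (2; 1), (2; 1), (2; 1), (2; 1), (2; 2), (2; 2), (2; 2), (2; 2), (2; 2), (2; 3), (2; 3)]


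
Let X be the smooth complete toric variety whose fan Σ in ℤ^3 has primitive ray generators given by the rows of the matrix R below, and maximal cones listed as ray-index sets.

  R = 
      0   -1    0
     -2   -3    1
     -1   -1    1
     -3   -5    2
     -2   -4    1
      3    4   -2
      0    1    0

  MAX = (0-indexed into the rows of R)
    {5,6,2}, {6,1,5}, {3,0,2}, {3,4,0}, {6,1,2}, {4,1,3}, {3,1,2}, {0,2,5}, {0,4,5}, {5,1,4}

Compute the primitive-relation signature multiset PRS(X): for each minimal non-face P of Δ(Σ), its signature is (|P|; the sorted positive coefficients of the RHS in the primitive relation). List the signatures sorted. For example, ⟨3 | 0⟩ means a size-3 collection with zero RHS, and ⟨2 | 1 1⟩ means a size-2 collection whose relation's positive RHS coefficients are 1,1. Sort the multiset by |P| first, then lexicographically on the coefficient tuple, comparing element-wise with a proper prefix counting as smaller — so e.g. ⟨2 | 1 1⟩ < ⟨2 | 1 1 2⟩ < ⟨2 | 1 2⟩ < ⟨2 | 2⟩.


Δ(Σ) — 7 vertices, 7 min non-faces:

  P={0,6}:  v_{0} + v_{6} = 0  →  sig = ⟨2 | 0⟩
  P={0,1}:  v_{0} + v_{1} = v_{4}  →  sig = ⟨2 | 1⟩
  P={2,4}:  v_{2} + v_{4} = v_{3}  →  sig = ⟨2 | 1⟩
  P={3,5}:  v_{3} + v_{5} = v_{0}  →  sig = ⟨2 | 1⟩
  P={4,6}:  v_{4} + v_{6} = v_{1}  →  sig = ⟨2 | 1⟩
  P={3,6}:  v_{3} + v_{6} = v_{1} + v_{2}  →  sig = ⟨2 | 1 1⟩
  P={1,2,5}:  v_{1} + v_{2} + v_{5} = 0  →  sig = ⟨3 | 0⟩

Hence PRS(X_Σ) =
[⟨2 | 0⟩, ⟨2 | 1⟩, ⟨2 | 1⟩, ⟨2 | 1⟩, ⟨2 | 1⟩, ⟨2 | 1 1⟩, ⟨3 | 0⟩]


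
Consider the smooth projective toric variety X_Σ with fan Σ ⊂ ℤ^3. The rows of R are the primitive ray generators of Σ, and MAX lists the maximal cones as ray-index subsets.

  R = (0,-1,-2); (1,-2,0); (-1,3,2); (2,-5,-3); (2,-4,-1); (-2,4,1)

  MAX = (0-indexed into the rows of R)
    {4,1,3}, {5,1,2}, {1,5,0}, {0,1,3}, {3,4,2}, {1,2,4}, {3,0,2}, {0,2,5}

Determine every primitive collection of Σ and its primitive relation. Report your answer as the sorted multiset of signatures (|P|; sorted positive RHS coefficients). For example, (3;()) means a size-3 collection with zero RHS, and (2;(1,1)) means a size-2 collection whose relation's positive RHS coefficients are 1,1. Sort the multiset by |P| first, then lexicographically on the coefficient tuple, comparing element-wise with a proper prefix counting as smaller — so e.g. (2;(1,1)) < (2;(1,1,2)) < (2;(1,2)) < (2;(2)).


Minimal non-faces — 5 found among 6 rays, 8 max cones:

  P = {4,5}:  v_{4} + v_{5} = 0  →  sig = (2;())
  P = {0,4}:  v_{0} + v_{4} = v_{3}  →  sig = (2;(1))
  P = {3,5}:  v_{3} + v_{5} = v_{0}  →  sig = (2;(1))
  P = {0,1,2}:  v_{0} + v_{1} + v_{2} = 0  →  sig = (3;())
  P = {1,2,3}:  v_{1} + v_{2} + v_{3} = v_{4}  →  sig = (3;(1))

Hence PRS(X_Σ) =
    |P|=2: 3 collections, coeffs (), (1), (1)
    |P|=3: 2 collections, coeffs (), (1)


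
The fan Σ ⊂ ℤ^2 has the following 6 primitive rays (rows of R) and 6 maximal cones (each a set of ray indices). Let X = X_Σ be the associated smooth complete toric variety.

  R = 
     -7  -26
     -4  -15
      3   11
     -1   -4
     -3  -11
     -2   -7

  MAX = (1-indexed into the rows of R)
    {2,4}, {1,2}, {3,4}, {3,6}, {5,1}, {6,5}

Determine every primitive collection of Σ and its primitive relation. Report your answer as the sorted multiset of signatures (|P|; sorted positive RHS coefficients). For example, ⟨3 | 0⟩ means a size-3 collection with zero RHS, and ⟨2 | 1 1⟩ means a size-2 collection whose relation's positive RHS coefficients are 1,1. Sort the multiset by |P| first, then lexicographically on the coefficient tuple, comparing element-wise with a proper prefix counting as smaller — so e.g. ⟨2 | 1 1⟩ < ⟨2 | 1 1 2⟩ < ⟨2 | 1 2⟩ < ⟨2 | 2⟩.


Σ has 9 primitive collections:

  {3,5}:  v_{3} + v_{5} = 0  →  sig = ⟨2 | 0⟩
  {1,3}:  v_{1} + v_{3} = v_{2}  →  sig = ⟨2 | 1⟩
  {2,3}:  v_{2} + v_{3} = v_{4}  →  sig = ⟨2 | 1⟩
  {2,5}:  v_{2} + v_{5} = v_{1}  →  sig = ⟨2 | 1⟩
  {4,5}:  v_{4} + v_{5} = v_{2}  →  sig = ⟨2 | 1⟩
  {4,6}:  v_{4} + v_{6} = v_{5}  →  sig = ⟨2 | 1⟩
  {1,4}:  v_{1} + v_{4} = 2·v_{2}  →  sig = ⟨2 | 2⟩
  {2,6}:  v_{2} + v_{6} = 2·v_{5}  →  sig = ⟨2 | 2⟩
  {1,6}:  v_{1} + v_{6} = 3·v_{5}  →  sig = ⟨2 | 3⟩

so the primitive-relation signature multiset is
    ⟨2 | 0⟩
    ⟨2 | 1⟩
    ⟨2 | 1⟩
    ⟨2 | 1⟩
    ⟨2 | 1⟩
    ⟨2 | 1⟩
    ⟨2 | 2⟩
    ⟨2 | 2⟩
    ⟨2 | 3⟩


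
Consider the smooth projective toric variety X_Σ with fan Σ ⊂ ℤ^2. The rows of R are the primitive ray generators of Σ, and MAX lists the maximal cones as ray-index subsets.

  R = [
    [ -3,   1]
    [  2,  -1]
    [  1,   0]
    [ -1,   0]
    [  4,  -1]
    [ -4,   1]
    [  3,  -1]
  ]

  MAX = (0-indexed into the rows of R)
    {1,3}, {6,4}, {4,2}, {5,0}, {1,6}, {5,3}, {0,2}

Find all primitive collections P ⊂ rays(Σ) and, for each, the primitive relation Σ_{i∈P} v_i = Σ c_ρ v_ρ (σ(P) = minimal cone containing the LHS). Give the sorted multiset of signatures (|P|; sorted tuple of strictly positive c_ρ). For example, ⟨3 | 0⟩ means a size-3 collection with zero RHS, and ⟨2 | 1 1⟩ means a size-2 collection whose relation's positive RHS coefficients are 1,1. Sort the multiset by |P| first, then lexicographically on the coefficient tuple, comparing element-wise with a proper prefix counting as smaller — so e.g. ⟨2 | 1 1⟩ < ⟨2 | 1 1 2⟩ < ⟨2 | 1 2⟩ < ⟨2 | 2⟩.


The 14 primitive collections of Σ (r=7, n=2):

  • {0,6}:  v_{0} + v_{6} = 0  ⟹  sig = ⟨2 | 0⟩
  • {2,3}:  v_{2} + v_{3} = 0  ⟹  sig = ⟨2 | 0⟩
  • {4,5}:  v_{4} + v_{5} = 0  ⟹  sig = ⟨2 | 0⟩
  • {0,1}:  v_{0} + v_{1} = v_{3}  ⟹  sig = ⟨2 | 1⟩
  • {0,3}:  v_{0} + v_{3} = v_{5}  ⟹  sig = ⟨2 | 1⟩
  • {0,4}:  v_{0} + v_{4} = v_{2}  ⟹  sig = ⟨2 | 1⟩
  • {1,2}:  v_{1} + v_{2} = v_{6}  ⟹  sig = ⟨2 | 1⟩
  • {2,5}:  v_{2} + v_{5} = v_{0}  ⟹  sig = ⟨2 | 1⟩
  • {2,6}:  v_{2} + v_{6} = v_{4}  ⟹  sig = ⟨2 | 1⟩
  • {3,4}:  v_{3} + v_{4} = v_{6}  ⟹  sig = ⟨2 | 1⟩
  • {3,6}:  v_{3} + v_{6} = v_{1}  ⟹  sig = ⟨2 | 1⟩
  • {5,6}:  v_{5} + v_{6} = v_{3}  ⟹  sig = ⟨2 | 1⟩
  • {1,4}:  v_{1} + v_{4} = 2·v_{6}  ⟹  sig = ⟨2 | 2⟩
  • {1,5}:  v_{1} + v_{5} = 2·v_{3}  ⟹  sig = ⟨2 | 2⟩

Signatures (|P|; sorted positive RHS coefficients), sorted:
    ⟨2 | 0⟩
    ⟨2 | 0⟩
    ⟨2 | 0⟩
    ⟨2 | 1⟩
    ⟨2 | 1⟩
    ⟨2 | 1⟩
    ⟨2 | 1⟩
    ⟨2 | 1⟩
    ⟨2 | 1⟩
    ⟨2 | 1⟩
    ⟨2 | 1⟩
    ⟨2 | 1⟩
    ⟨2 | 2⟩
    ⟨2 | 2⟩


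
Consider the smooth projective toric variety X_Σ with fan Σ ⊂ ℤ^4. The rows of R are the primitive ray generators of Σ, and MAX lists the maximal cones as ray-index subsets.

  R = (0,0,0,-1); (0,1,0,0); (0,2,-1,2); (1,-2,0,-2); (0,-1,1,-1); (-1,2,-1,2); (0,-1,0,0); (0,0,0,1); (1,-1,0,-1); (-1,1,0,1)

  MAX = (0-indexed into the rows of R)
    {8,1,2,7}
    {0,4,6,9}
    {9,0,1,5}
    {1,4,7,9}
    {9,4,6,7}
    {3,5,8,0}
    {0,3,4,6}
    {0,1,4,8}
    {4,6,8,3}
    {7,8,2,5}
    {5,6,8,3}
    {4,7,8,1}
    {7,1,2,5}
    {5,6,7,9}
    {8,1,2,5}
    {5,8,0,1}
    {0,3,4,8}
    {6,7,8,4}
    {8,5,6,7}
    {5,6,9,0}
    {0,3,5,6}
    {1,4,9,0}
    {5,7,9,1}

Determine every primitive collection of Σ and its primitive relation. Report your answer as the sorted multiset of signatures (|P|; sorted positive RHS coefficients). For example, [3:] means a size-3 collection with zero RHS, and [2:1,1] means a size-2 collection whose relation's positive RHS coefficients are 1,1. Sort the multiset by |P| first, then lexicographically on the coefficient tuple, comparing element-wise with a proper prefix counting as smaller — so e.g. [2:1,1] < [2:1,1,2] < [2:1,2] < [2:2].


Minimal non-faces — 14 found among 10 rays, 23 max cones:

  {0,7}:  v_{0} + v_{7} = 0  ⇒ sig = [2:]
  {1,6}:  v_{1} + v_{6} = 0  ⇒ sig = [2:]
  {8,9}:  v_{8} + v_{9} = 0  ⇒ sig = [2:]
  {4,5}:  v_{4} + v_{5} = v_{9}  ⇒ sig = [2:1]
  {1,3}:  v_{1} + v_{3} = v_{0} + v_{8}  ⇒ sig = [2:1,1]
  {2,4}:  v_{2} + v_{4} = v_{1} + v_{7}  ⇒ sig = [2:1,1]
  {3,7}:  v_{3} + v_{7} = v_{6} + v_{8}  ⇒ sig = [2:1,1]
  {3,9}:  v_{3} + v_{9} = v_{0} + v_{6}  ⇒ sig = [2:1,1]
  {0,2}:  v_{0} + v_{2} = v_{1} + v_{5} + v_{8}  ⇒ sig = [2:1,1,1]
  {2,6}:  v_{2} + v_{6} = v_{5} + v_{7} + v_{8}  ⇒ sig = [2:1,1,1]
  {2,9}:  v_{2} + v_{9} = v_{1} + v_{5} + v_{7}  ⇒ sig = [2:1,1,1]
  {2,3}:  v_{2} + v_{3} = v_{5} + 2·v_{8}  ⇒ sig = [2:1,2]
  {0,6,8}:  v_{0} + v_{6} + v_{8} = v_{3}  ⇒ sig = [3:1]
  {1,5,7,8}:  v_{1} + v_{5} + v_{7} + v_{8} = v_{2}  ⇒ sig = [4:1]

Hence PRS(X_Σ) =
[[2:], [2:], [2:], [2:1], [2:1,1], [2:1,1], [2:1,1], [2:1,1], [2:1,1,1], [2:1,1,1], [2:1,1,1], [2:1,2], [3:1], [4:1]]


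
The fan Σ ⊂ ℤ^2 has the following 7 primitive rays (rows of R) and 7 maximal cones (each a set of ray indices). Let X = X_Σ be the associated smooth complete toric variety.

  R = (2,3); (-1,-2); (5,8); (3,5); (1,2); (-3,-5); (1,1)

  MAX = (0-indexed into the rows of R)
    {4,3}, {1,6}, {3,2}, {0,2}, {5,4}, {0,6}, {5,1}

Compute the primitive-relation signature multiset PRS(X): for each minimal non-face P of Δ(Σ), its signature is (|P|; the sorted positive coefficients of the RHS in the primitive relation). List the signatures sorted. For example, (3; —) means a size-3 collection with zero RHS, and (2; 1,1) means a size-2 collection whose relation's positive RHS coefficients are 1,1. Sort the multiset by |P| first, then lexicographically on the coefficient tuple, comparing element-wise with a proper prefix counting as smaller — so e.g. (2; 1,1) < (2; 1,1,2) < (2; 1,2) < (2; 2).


Minimal non-faces — 14 found among 7 rays, 7 max cones:

  {1,4}:  v_{1} + v_{4} = 0  so sig = (2; —)
  {3,5}:  v_{3} + v_{5} = 0  so sig = (2; —)
  {0,1}:  v_{0} + v_{1} = v_{6}  so sig = (2; 1)
  {0,3}:  v_{0} + v_{3} = v_{2}  so sig = (2; 1)
  {0,4}:  v_{0} + v_{4} = v_{3}  so sig = (2; 1)
  {0,5}:  v_{0} + v_{5} = v_{1}  so sig = (2; 1)
  {1,3}:  v_{1} + v_{3} = v_{0}  so sig = (2; 1)
  {2,5}:  v_{2} + v_{5} = v_{0}  so sig = (2; 1)
  {4,6}:  v_{4} + v_{6} = v_{0}  so sig = (2; 1)
  {1,2}:  v_{1} + v_{2} = 2·v_{0}  so sig = (2; 2)
  {2,4}:  v_{2} + v_{4} = 2·v_{3}  so sig = (2; 2)
  {3,6}:  v_{3} + v_{6} = 2·v_{0}  so sig = (2; 2)
  {5,6}:  v_{5} + v_{6} = 2·v_{1}  so sig = (2; 2)
  {2,6}:  v_{2} + v_{6} = 3·v_{0}  so sig = (2; 3)

so the primitive-relation signature multiset is
{ (2; —) ×2,  (2; 1) ×7,  (2; 2) ×4,  (2; 3) }


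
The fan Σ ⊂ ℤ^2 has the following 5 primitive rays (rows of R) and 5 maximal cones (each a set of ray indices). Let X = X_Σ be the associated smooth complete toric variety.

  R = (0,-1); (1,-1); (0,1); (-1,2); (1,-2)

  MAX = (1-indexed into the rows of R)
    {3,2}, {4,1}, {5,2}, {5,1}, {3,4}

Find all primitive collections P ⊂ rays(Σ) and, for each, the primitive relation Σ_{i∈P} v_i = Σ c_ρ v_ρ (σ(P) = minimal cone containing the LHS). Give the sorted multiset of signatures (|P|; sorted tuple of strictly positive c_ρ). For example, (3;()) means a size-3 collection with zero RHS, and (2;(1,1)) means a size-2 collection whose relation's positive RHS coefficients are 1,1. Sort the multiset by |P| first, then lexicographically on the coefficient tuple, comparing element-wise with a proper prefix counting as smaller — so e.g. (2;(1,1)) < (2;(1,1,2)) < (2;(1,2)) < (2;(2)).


Σ has 5 primitive collections:

  • {1,3}:  v_{1} + v_{3} = 0  ⇒ sig = (2;())
  • {4,5}:  v_{4} + v_{5} = 0  ⇒ sig = (2;())
  • {1,2}:  v_{1} + v_{2} = v_{5}  ⇒ sig = (2;(1))
  • {2,4}:  v_{2} + v_{4} = v_{3}  ⇒ sig = (2;(1))
  • {3,5}:  v_{3} + v_{5} = v_{2}  ⇒ sig = (2;(1))

Sorted signature multiset PRS(X):
[(2;()), (2;()), (2;(1)), (2;(1)), (2;(1))]


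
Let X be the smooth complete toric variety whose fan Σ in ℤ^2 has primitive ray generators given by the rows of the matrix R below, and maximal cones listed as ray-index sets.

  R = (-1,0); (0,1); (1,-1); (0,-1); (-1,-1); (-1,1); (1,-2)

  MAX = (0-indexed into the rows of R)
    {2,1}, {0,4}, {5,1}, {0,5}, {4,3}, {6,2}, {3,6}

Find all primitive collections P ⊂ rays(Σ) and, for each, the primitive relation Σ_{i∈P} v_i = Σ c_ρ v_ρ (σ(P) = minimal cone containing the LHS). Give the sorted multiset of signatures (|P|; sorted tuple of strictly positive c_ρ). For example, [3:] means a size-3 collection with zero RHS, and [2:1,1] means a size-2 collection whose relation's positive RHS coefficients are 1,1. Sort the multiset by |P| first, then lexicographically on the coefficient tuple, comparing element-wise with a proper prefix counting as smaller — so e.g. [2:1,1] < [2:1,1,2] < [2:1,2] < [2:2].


14 minimal non-faces of Δ(Σ) (on 7 rays):

  • {1,3}:  v_{1} + v_{3} = 0  ⇒ sig = [2:]
  • {2,5}:  v_{2} + v_{5} = 0  ⇒ sig = [2:]
  • {0,1}:  v_{0} + v_{1} = v_{5}  ⇒ sig = [2:1]
  • {0,2}:  v_{0} + v_{2} = v_{3}  ⇒ sig = [2:1]
  • {0,3}:  v_{0} + v_{3} = v_{4}  ⇒ sig = [2:1]
  • {1,4}:  v_{1} + v_{4} = v_{0}  ⇒ sig = [2:1]
  • {1,6}:  v_{1} + v_{6} = v_{2}  ⇒ sig = [2:1]
  • {2,3}:  v_{2} + v_{3} = v_{6}  ⇒ sig = [2:1]
  • {3,5}:  v_{3} + v_{5} = v_{0}  ⇒ sig = [2:1]
  • {5,6}:  v_{5} + v_{6} = v_{3}  ⇒ sig = [2:1]
  • {0,6}:  v_{0} + v_{6} = 2·v_{3}  ⇒ sig = [2:2]
  • {2,4}:  v_{2} + v_{4} = 2·v_{3}  ⇒ sig = [2:2]
  • {4,5}:  v_{4} + v_{5} = 2·v_{0}  ⇒ sig = [2:2]
  • {4,6}:  v_{4} + v_{6} = 3·v_{3}  ⇒ sig = [2:3]

Signatures (|P|; sorted positive RHS coefficients), sorted:
{ [2:] ×2,  [2:1] ×8,  [2:2] ×3,  [2:3] }
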